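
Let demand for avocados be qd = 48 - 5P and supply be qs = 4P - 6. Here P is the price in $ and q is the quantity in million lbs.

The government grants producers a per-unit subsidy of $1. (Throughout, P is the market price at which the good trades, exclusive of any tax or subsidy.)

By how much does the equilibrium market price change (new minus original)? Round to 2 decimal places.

-0.44

Initially, 48 - 5P = 4P - 6, so 54 = 9P and P = 6, q = 18.
Since sellers receive the price plus the subsidy, the effective supply curve becomes qs = 4P - 2.
Equate the new curves: 48 - 5P = 4P - 2, giving 50 = 9P, P = 50/9 ≈ 5.5556, q = 182/9 ≈ 20.2222.
ΔP = 5.5556 − 6 = -0.44.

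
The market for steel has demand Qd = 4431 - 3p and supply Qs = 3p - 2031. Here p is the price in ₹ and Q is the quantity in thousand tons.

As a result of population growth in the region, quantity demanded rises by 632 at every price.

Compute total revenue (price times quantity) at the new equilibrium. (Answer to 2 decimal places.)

1792417.33

Initially, 4431 - 3p = 3p - 2031, so 6462 = 6p and p = 1077, Q = 1200.
The shock moves the curves to Qd = 5063 - 3p and Qs = 3p - 2031.
New equilibrium: 5063 - 3p = 3p - 2031 ⇒ 7094 = 6p ⇒ p = 3547/3 ≈ 1182.3333, Q = 1516.
New expenditure = 1182.3333 × 1516 = 1792417.33.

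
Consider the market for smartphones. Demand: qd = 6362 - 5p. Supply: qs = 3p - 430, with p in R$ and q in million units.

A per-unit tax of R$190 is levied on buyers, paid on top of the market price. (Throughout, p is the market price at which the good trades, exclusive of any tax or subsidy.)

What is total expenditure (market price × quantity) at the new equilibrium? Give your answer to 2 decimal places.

Original equilibrium: 6362 - 5p = 3p - 430 gives 6792 = 8p, so p = 849 and q = 2117.
Since buyers pay the price plus the tax, the effective demand curve becomes qd = 5412 - 5p.
Setting them equal: 5412 - 5p = 3p - 430 → 5842 = 8p, so p = 730.25 and q = 1760.75.
New expenditure = 730.25 × 1760.75 = 1285787.69.

1285787.69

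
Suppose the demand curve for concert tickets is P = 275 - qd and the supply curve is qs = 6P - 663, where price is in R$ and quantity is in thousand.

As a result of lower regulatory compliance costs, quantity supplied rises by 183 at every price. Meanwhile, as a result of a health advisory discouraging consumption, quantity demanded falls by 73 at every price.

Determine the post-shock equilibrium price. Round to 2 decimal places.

97.43

Original equilibrium: 275 - P = 6P - 663 gives 938 = 7P, so P = 134 and q = 141.
After the shift, demand is qd = 202 - P and supply is qs = 6P - 480.
New equilibrium: 202 - P = 6P - 480 ⇒ 682 = 7P ⇒ P = 682/7 ≈ 97.4286, q = 732/7 ≈ 104.5714.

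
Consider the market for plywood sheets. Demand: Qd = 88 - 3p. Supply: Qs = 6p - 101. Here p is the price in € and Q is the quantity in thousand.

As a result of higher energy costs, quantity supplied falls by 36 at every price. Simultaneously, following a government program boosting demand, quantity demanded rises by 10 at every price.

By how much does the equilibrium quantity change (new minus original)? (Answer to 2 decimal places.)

Before the shock: 88 - 3p = 6p - 101 ⇒ 189 = 9p ⇒ p = 21, Q = 25.
After the shift, demand is Qd = 98 - 3p and supply is Qs = 6p - 137.
Clearing the new market: 98 - 3p = 6p - 137, so p = 235/9 ≈ 26.1111 and Q = 59/3 ≈ 19.6667.
ΔQ = 19.6667 − 25 = -5.33.

-5.33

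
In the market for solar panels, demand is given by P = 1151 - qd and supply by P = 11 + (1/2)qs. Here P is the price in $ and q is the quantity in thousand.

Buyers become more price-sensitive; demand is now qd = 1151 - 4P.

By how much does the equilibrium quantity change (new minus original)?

Before the shock: 1151 - P = 2P - 22 ⇒ 1173 = 3P ⇒ P = 391, q = 760.
The new curves are qd = 1151 - 4P (demand) and qs = 2P - 22 (supply).
Equate the new curves: 1151 - 4P = 2P - 22, giving 1173 = 6P, P = 195.5, q = 369.
Δq = 369 − 760 = -391.

-391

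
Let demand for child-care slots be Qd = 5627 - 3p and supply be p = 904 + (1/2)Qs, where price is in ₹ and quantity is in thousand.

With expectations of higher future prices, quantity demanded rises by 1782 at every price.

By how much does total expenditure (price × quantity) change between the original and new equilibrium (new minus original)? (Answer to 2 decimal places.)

+1729537.92

Solve the original market: 5627 - 3p = 2p - 1808, hence p = 1487 and Q = 1166.
The new curves are Qd = 7409 - 3p (demand) and Qs = 2p - 1808 (supply).
Clearing the new market: 7409 - 3p = 2p - 1808, so p = 1843.4 and Q = 1878.8.
Expenditure moves from 1487×1166 = 1733842 to 1843.4×1878.8 = 3463379.92; change = +1729537.92.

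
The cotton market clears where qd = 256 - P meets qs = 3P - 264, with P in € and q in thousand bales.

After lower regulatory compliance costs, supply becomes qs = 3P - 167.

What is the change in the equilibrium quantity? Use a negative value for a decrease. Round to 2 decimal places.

Original equilibrium: 256 - P = 3P - 264 gives 520 = 4P, so P = 130 and q = 126.
After the shift, demand is qd = 256 - P and supply is qs = 3P - 167.
Setting them equal: 256 - P = 3P - 167 → 423 = 4P, so P = 105.75 and q = 150.25.
Δq = 150.25 − 126 = +24.25.

+24.25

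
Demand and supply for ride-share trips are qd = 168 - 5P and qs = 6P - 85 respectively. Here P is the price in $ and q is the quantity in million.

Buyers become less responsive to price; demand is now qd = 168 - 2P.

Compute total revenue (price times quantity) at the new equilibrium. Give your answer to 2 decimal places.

3312.72

Solve the original market: 168 - 5P = 6P - 85, hence P = 23 and q = 53.
The shock moves the curves to qd = 168 - 2P and qs = 6P - 85.
Equate the new curves: 168 - 2P = 6P - 85, giving 253 = 8P, P = 31.625, q = 104.75.
New expenditure = 31.625 × 104.75 = 3312.72.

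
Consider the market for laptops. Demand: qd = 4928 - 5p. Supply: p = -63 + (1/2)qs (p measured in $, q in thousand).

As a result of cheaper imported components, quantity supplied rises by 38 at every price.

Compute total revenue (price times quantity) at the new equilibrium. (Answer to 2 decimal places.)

Original equilibrium: 4928 - 5p = 2p + 126 gives 4802 = 7p, so p = 686 and q = 1498.
With the change applied: demand qd = 4928 - 5p, supply qs = 2p + 164.
Setting them equal: 4928 - 5p = 2p + 164 → 4764 = 7p, so p = 4764/7 ≈ 680.5714 and q = 10676/7 ≈ 1525.1429.
New expenditure = 680.5714 × 1525.1429 = 1037968.65.

1037968.65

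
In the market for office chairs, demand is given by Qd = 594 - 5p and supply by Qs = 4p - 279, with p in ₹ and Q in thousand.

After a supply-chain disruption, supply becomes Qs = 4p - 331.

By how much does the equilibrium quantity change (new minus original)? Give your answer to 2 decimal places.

Initially, 594 - 5p = 4p - 279, so 873 = 9p and p = 97, Q = 109.
After the shift, demand is Qd = 594 - 5p and supply is Qs = 4p - 331.
New equilibrium: 594 - 5p = 4p - 331 ⇒ 925 = 9p ⇒ p = 925/9 ≈ 102.7778, Q = 721/9 ≈ 80.1111.
ΔQ = 80.1111 − 109 = -28.89.

-28.89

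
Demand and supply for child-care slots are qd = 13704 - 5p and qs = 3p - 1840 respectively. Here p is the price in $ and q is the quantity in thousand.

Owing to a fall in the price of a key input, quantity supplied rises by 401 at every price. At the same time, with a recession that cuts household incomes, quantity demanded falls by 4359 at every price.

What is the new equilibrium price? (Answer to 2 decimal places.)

1348.00

Initially, 13704 - 5p = 3p - 1840, so 15544 = 8p and p = 1943, q = 3989.
With the change applied: demand qd = 9345 - 5p, supply qs = 3p - 1439.
Setting them equal: 9345 - 5p = 3p - 1439 → 10784 = 8p, so p = 1348 and q = 2605.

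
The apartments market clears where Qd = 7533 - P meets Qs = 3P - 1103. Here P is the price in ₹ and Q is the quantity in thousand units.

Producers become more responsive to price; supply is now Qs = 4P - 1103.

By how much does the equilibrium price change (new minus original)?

Solve the original market: 7533 - P = 3P - 1103, hence P = 2159 and Q = 5374.
After the shift, demand is Qd = 7533 - P and supply is Qs = 4P - 1103.
Equate the new curves: 7533 - P = 4P - 1103, giving 8636 = 5P, P = 1727.2, Q = 5805.8.
ΔP = 1727.2 − 2159 = -431.8.

-431.8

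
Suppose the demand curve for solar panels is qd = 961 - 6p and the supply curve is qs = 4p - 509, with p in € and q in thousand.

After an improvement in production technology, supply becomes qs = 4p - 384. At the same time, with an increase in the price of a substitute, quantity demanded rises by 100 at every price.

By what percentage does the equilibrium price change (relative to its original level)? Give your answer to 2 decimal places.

-1.70

Original equilibrium: 961 - 6p = 4p - 509 gives 1470 = 10p, so p = 147 and q = 79.
With the change applied: demand qd = 1061 - 6p, supply qs = 4p - 384.
New equilibrium: 1061 - 6p = 4p - 384 ⇒ 1445 = 10p ⇒ p = 144.5, q = 194.
%Δp = (144.5 − 147) / 147 × 100 = -1.70%.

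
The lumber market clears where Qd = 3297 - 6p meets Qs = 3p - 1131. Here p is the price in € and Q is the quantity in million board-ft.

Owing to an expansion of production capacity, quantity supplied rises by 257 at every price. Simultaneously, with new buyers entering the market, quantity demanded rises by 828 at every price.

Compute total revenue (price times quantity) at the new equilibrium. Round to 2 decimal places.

Solve the original market: 3297 - 6p = 3p - 1131, hence p = 492 and Q = 345.
With the change applied: demand Qd = 4125 - 6p, supply Qs = 3p - 874.
Clearing the new market: 4125 - 6p = 3p - 874, so p = 4999/9 ≈ 555.4444 and Q = 2377/3 ≈ 792.3333.
New expenditure = 555.4444 × 792.3333 = 440097.15.

440097.15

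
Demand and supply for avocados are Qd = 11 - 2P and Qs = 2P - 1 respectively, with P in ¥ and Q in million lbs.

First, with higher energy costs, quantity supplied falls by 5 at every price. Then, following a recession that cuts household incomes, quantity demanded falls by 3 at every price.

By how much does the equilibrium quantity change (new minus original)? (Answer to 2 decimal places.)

Solve the original market: 11 - 2P = 2P - 1, hence P = 3 and Q = 5.
With the change applied: demand Qd = 8 - 2P, supply Qs = 2P - 6.
New equilibrium: 8 - 2P = 2P - 6 ⇒ 14 = 4P ⇒ P = 3.5, Q = 1.
ΔQ = 1 − 5 = -4.00.

-4.00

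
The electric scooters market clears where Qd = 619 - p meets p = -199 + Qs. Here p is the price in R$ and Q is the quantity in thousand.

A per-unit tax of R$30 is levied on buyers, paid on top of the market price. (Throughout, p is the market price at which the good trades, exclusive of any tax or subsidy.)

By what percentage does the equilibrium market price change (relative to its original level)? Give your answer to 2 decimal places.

-7.14

Initially, 619 - p = p + 199, so 420 = 2p and p = 210, Q = 409.
Since buyers pay the price plus the tax, the effective demand curve becomes Qd = 589 - p.
Equate the new curves: 589 - p = p + 199, giving 390 = 2p, p = 195, Q = 394.
%Δp = (195 − 210) / 210 × 100 = -7.14%.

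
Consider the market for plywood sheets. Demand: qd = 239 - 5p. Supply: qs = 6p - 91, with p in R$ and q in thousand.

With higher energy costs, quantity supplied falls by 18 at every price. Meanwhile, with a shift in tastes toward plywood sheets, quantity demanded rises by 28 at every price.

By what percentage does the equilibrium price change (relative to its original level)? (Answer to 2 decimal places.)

+13.94

Before the shock: 239 - 5p = 6p - 91 ⇒ 330 = 11p ⇒ p = 30, q = 89.
The shock moves the curves to qd = 267 - 5p and qs = 6p - 109.
Setting them equal: 267 - 5p = 6p - 109 → 376 = 11p, so p = 376/11 ≈ 34.1818 and q = 1057/11 ≈ 96.0909.
%Δp = (34.1818 − 30) / 30 × 100 = +13.94%.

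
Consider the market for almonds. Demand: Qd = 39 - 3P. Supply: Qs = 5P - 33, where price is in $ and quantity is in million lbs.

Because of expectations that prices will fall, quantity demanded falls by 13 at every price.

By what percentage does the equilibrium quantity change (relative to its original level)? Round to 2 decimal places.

Original equilibrium: 39 - 3P = 5P - 33 gives 72 = 8P, so P = 9 and Q = 12.
With the change applied: demand Qd = 26 - 3P, supply Qs = 5P - 33.
New equilibrium: 26 - 3P = 5P - 33 ⇒ 59 = 8P ⇒ P = 7.375, Q = 3.875.
%ΔQ = (3.875 − 12) / 12 × 100 = -67.71%.

-67.71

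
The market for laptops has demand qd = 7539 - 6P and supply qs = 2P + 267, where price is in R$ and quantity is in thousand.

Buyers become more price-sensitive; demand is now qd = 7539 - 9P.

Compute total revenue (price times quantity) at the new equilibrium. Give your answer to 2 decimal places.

Solve the original market: 7539 - 6P = 2P + 267, hence P = 909 and q = 2085.
The shock moves the curves to qd = 7539 - 9P and qs = 2P + 267.
Equate the new curves: 7539 - 9P = 2P + 267, giving 7272 = 11P, P = 7272/11 ≈ 661.0909, q = 17481/11 ≈ 1589.1818.
New expenditure = 661.0909 × 1589.1818 = 1050593.65.

1050593.65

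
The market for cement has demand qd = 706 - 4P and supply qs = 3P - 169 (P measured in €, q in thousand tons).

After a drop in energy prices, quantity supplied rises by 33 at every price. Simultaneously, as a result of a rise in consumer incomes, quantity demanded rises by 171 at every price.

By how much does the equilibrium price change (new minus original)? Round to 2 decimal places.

+19.71

Initially, 706 - 4P = 3P - 169, so 875 = 7P and P = 125, q = 206.
The new curves are qd = 877 - 4P (demand) and qs = 3P - 136 (supply).
Equate the new curves: 877 - 4P = 3P - 136, giving 1013 = 7P, P = 1013/7 ≈ 144.7143, q = 2087/7 ≈ 298.1429.
ΔP = 144.7143 − 125 = +19.71.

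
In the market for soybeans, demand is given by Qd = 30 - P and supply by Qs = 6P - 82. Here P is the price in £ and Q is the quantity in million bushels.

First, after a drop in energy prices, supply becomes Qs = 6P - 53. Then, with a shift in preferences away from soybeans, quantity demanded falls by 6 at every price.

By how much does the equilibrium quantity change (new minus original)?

Solve the original market: 30 - P = 6P - 82, hence P = 16 and Q = 14.
The shock moves the curves to Qd = 24 - P and Qs = 6P - 53.
Setting them equal: 24 - P = 6P - 53 → 77 = 7P, so P = 11 and Q = 13.
ΔQ = 13 − 14 = -1.

-1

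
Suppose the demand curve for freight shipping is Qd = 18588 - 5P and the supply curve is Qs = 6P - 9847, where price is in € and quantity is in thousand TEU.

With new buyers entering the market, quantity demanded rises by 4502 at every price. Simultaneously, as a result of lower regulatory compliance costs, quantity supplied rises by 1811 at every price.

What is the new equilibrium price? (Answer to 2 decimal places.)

Original equilibrium: 18588 - 5P = 6P - 9847 gives 28435 = 11P, so P = 2585 and Q = 5663.
The shock moves the curves to Qd = 23090 - 5P and Qs = 6P - 8036.
Clearing the new market: 23090 - 5P = 6P - 8036, so P = 31126/11 ≈ 2829.6364 and Q = 98360/11 ≈ 8941.8182.

2829.64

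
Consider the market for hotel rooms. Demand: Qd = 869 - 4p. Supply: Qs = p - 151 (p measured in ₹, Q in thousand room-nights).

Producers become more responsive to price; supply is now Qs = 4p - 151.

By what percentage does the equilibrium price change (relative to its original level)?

-37.5

Before the shock: 869 - 4p = p - 151 ⇒ 1020 = 5p ⇒ p = 204, Q = 53.
After the shift, demand is Qd = 869 - 4p and supply is Qs = 4p - 151.
Clearing the new market: 869 - 4p = 4p - 151, so p = 127.5 and Q = 359.
%Δp = (127.5 − 204) / 204 × 100 = -37.5%.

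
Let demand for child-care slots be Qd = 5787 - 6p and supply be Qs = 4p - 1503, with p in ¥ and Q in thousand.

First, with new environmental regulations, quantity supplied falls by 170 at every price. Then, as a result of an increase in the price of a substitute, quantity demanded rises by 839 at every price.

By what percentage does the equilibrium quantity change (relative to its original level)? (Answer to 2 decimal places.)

Solve the original market: 5787 - 6p = 4p - 1503, hence p = 729 and Q = 1413.
With the change applied: demand Qd = 6626 - 6p, supply Qs = 4p - 1673.
Clearing the new market: 6626 - 6p = 4p - 1673, so p = 829.9 and Q = 1646.6.
%ΔQ = (1646.6 − 1413) / 1413 × 100 = +16.53%.

+16.53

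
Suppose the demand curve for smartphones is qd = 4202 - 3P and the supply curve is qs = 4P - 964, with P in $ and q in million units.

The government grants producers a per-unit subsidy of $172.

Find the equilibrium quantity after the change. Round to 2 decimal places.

2282.86

Initially, 4202 - 3P = 4P - 964, so 5166 = 7P and P = 738, q = 1988.
Since sellers receive the price plus the subsidy, the effective supply curve becomes qs = 4P - 276.
Setting them equal: 4202 - 3P = 4P - 276 → 4478 = 7P, so P = 4478/7 ≈ 639.7143 and q = 15980/7 ≈ 2282.8571.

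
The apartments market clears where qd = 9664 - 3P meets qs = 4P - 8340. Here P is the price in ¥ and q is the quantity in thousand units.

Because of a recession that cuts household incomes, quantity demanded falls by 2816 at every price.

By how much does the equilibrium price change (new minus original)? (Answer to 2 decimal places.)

Before the shock: 9664 - 3P = 4P - 8340 ⇒ 18004 = 7P ⇒ P = 2572, q = 1948.
After the shift, demand is qd = 6848 - 3P and supply is qs = 4P - 8340.
New equilibrium: 6848 - 3P = 4P - 8340 ⇒ 15188 = 7P ⇒ P = 15188/7 ≈ 2169.7143, q = 2372/7 ≈ 338.8571.
ΔP = 2169.7143 − 2572 = -402.29.

-402.29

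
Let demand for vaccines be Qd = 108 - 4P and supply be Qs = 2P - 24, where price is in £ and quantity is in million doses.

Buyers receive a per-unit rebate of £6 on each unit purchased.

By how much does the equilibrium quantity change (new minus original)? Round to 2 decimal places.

Before the shock: 108 - 4P = 2P - 24 ⇒ 132 = 6P ⇒ P = 22, Q = 20.
Since buyers' out-of-pocket price is the market price minus the rebate, the effective demand curve becomes Qd = 132 - 4P.
New equilibrium: 132 - 4P = 2P - 24 ⇒ 156 = 6P ⇒ P = 26, Q = 28.
ΔQ = 28 − 20 = +8.00.

+8.00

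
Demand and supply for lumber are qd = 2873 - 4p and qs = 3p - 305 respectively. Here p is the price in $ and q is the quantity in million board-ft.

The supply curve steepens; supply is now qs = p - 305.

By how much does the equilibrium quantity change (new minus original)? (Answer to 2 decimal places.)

Original equilibrium: 2873 - 4p = 3p - 305 gives 3178 = 7p, so p = 454 and q = 1057.
The shock moves the curves to qd = 2873 - 4p and qs = p - 305.
Equate the new curves: 2873 - 4p = p - 305, giving 3178 = 5p, p = 635.6, q = 330.6.
Δq = 330.6 − 1057 = -726.40.

-726.40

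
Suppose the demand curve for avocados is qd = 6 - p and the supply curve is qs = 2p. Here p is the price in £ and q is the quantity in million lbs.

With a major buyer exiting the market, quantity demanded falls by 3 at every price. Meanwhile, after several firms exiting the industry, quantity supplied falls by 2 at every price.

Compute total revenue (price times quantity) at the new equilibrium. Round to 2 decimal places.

2.22

Solve the original market: 6 - p = 2p, hence p = 2 and q = 4.
The shock moves the curves to qd = 3 - p and qs = 2p - 2.
Clearing the new market: 3 - p = 2p - 2, so p = 5/3 ≈ 1.6667 and q = 4/3 ≈ 1.3333.
New expenditure = 1.6667 × 1.3333 = 2.22.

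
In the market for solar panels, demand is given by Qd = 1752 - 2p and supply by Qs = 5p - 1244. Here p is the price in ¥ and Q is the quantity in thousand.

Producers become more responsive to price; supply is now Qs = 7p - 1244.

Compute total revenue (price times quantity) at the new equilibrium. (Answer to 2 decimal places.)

361591.31

Solve the original market: 1752 - 2p = 5p - 1244, hence p = 428 and Q = 896.
After the shift, demand is Qd = 1752 - 2p and supply is Qs = 7p - 1244.
New equilibrium: 1752 - 2p = 7p - 1244 ⇒ 2996 = 9p ⇒ p = 2996/9 ≈ 332.8889, Q = 9776/9 ≈ 1086.2222.
New expenditure = 332.8889 × 1086.2222 = 361591.31.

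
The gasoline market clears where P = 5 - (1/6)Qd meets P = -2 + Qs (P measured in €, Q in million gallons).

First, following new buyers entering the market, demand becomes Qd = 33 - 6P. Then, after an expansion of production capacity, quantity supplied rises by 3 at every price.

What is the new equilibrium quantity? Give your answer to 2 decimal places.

Initially, 30 - 6P = P + 2, so 28 = 7P and P = 4, Q = 6.
The new curves are Qd = 33 - 6P (demand) and Qs = P + 5 (supply).
Equate the new curves: 33 - 6P = P + 5, giving 28 = 7P, P = 4, Q = 9.

9.00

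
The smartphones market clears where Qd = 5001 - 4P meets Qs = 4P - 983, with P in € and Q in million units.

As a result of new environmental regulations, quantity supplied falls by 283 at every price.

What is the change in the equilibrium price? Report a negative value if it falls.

Initially, 5001 - 4P = 4P - 983, so 5984 = 8P and P = 748, Q = 2009.
With the change applied: demand Qd = 5001 - 4P, supply Qs = 4P - 1266.
Equate the new curves: 5001 - 4P = 4P - 1266, giving 6267 = 8P, P = 783.375, Q = 1867.5.
ΔP = 783.375 − 748 = +35.375.

+35.375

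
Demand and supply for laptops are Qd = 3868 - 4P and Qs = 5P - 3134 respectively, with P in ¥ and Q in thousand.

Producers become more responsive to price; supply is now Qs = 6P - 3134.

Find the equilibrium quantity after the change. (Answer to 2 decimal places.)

1067.20

Initially, 3868 - 4P = 5P - 3134, so 7002 = 9P and P = 778, Q = 756.
The new curves are Qd = 3868 - 4P (demand) and Qs = 6P - 3134 (supply).
Equate the new curves: 3868 - 4P = 6P - 3134, giving 7002 = 10P, P = 700.2, Q = 1067.2.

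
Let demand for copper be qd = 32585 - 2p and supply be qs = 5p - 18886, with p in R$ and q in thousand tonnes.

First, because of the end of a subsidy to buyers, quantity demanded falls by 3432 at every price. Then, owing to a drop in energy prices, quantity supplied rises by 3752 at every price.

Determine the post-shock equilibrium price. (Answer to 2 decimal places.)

Before the shock: 32585 - 2p = 5p - 18886 ⇒ 51471 = 7p ⇒ p = 7353, q = 17879.
After the shift, demand is qd = 29153 - 2p and supply is qs = 5p - 15134.
New equilibrium: 29153 - 2p = 5p - 15134 ⇒ 44287 = 7p ⇒ p = 44287/7 ≈ 6326.7143, q = 115497/7 ≈ 16499.5714.

6326.71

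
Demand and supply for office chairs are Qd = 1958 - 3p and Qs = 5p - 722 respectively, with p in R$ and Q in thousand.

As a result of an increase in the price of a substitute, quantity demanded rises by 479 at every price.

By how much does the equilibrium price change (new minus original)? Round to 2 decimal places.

+59.88

Original equilibrium: 1958 - 3p = 5p - 722 gives 2680 = 8p, so p = 335 and Q = 953.
The new curves are Qd = 2437 - 3p (demand) and Qs = 5p - 722 (supply).
Setting them equal: 2437 - 3p = 5p - 722 → 3159 = 8p, so p = 394.875 and Q = 1252.375.
Δp = 394.875 − 335 = +59.88.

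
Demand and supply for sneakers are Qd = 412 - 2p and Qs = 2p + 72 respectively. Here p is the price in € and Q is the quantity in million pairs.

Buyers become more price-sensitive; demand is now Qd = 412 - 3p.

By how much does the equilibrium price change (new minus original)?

-17

Initially, 412 - 2p = 2p + 72, so 340 = 4p and p = 85, Q = 242.
The shock moves the curves to Qd = 412 - 3p and Qs = 2p + 72.
Equate the new curves: 412 - 3p = 2p + 72, giving 340 = 5p, p = 68, Q = 208.
Δp = 68 − 85 = -17.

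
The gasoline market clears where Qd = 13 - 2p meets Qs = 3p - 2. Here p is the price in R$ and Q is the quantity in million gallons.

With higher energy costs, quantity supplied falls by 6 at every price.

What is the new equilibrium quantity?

4.6

Original equilibrium: 13 - 2p = 3p - 2 gives 15 = 5p, so p = 3 and Q = 7.
With the change applied: demand Qd = 13 - 2p, supply Qs = 3p - 8.
Equate the new curves: 13 - 2p = 3p - 8, giving 21 = 5p, p = 4.2, Q = 4.6.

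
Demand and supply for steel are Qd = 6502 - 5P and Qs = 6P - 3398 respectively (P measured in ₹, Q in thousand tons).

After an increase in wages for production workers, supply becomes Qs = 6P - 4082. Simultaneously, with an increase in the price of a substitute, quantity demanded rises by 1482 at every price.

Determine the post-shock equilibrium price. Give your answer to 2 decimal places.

1096.91

Before the shock: 6502 - 5P = 6P - 3398 ⇒ 9900 = 11P ⇒ P = 900, Q = 2002.
The new curves are Qd = 7984 - 5P (demand) and Qs = 6P - 4082 (supply).
Setting them equal: 7984 - 5P = 6P - 4082 → 12066 = 11P, so P = 12066/11 ≈ 1096.9091 and Q = 27494/11 ≈ 2499.4545.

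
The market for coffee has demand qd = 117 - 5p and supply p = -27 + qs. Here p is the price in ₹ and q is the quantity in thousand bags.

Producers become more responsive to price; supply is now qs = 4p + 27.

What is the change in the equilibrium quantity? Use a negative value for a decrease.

+25

Solve the original market: 117 - 5p = p + 27, hence p = 15 and q = 42.
After the shift, demand is qd = 117 - 5p and supply is qs = 4p + 27.
New equilibrium: 117 - 5p = 4p + 27 ⇒ 90 = 9p ⇒ p = 10, q = 67.
Δq = 67 − 42 = +25.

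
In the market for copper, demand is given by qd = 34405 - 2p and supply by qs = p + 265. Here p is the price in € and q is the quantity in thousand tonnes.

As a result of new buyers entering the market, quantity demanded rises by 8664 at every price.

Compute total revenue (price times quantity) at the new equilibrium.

207356844

Original equilibrium: 34405 - 2p = p + 265 gives 34140 = 3p, so p = 11380 and q = 11645.
The new curves are qd = 43069 - 2p (demand) and qs = p + 265 (supply).
Equate the new curves: 43069 - 2p = p + 265, giving 42804 = 3p, p = 14268, q = 14533.
New expenditure = 14268 × 14533 = 207356844.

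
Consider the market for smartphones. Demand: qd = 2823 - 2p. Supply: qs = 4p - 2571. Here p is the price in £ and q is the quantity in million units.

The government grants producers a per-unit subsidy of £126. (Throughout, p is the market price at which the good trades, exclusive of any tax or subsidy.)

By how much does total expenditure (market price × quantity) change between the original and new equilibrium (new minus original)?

+50820

Initially, 2823 - 2p = 4p - 2571, so 5394 = 6p and p = 899, q = 1025.
Since sellers receive the price plus the subsidy, the effective supply curve becomes qs = 4p - 2067.
New equilibrium: 2823 - 2p = 4p - 2067 ⇒ 4890 = 6p ⇒ p = 815, q = 1193.
Expenditure moves from 899×1025 = 921475 to 815×1193 = 972295; change = +50820.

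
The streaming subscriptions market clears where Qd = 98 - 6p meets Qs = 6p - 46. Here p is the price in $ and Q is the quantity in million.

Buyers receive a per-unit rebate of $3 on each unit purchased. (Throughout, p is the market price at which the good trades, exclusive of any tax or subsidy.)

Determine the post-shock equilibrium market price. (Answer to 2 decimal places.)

13.50

Original equilibrium: 98 - 6p = 6p - 46 gives 144 = 12p, so p = 12 and Q = 26.
Since buyers' out-of-pocket price is the market price minus the rebate, the effective demand curve becomes Qd = 116 - 6p.
New equilibrium: 116 - 6p = 6p - 46 ⇒ 162 = 12p ⇒ p = 13.5, Q = 35.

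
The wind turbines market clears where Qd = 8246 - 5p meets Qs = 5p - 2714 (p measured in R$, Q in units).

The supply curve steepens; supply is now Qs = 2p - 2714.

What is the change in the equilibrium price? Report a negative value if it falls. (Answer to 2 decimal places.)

+469.71

Before the shock: 8246 - 5p = 5p - 2714 ⇒ 10960 = 10p ⇒ p = 1096, Q = 2766.
The shock moves the curves to Qd = 8246 - 5p and Qs = 2p - 2714.
New equilibrium: 8246 - 5p = 2p - 2714 ⇒ 10960 = 7p ⇒ p = 10960/7 ≈ 1565.7143, Q = 2922/7 ≈ 417.4286.
Δp = 1565.7143 − 1096 = +469.71.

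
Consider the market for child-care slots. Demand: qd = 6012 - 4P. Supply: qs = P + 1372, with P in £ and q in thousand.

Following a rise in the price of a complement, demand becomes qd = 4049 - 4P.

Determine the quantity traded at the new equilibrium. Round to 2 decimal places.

Solve the original market: 6012 - 4P = P + 1372, hence P = 928 and q = 2300.
The new curves are qd = 4049 - 4P (demand) and qs = P + 1372 (supply).
Clearing the new market: 4049 - 4P = P + 1372, so P = 535.4 and q = 1907.4.

1907.40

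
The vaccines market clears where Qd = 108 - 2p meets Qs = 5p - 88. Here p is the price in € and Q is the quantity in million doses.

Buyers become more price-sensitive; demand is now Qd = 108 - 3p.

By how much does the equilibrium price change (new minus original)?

-3.5

Solve the original market: 108 - 2p = 5p - 88, hence p = 28 and Q = 52.
After the shift, demand is Qd = 108 - 3p and supply is Qs = 5p - 88.
Equate the new curves: 108 - 3p = 5p - 88, giving 196 = 8p, p = 24.5, Q = 34.5.
Δp = 24.5 − 28 = -3.5.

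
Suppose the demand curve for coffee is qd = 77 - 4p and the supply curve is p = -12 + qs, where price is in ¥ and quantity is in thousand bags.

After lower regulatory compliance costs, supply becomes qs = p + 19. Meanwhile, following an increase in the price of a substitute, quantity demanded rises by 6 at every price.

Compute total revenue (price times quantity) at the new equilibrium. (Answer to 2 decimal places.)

Initially, 77 - 4p = p + 12, so 65 = 5p and p = 13, q = 25.
The new curves are qd = 83 - 4p (demand) and qs = p + 19 (supply).
Clearing the new market: 83 - 4p = p + 19, so p = 12.8 and q = 31.8.
New expenditure = 12.8 × 31.8 = 407.04.

407.04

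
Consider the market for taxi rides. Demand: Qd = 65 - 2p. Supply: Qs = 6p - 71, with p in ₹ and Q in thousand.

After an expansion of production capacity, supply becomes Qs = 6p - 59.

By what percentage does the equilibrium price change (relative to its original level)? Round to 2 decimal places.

-8.82

Before the shock: 65 - 2p = 6p - 71 ⇒ 136 = 8p ⇒ p = 17, Q = 31.
After the shift, demand is Qd = 65 - 2p and supply is Qs = 6p - 59.
New equilibrium: 65 - 2p = 6p - 59 ⇒ 124 = 8p ⇒ p = 15.5, Q = 34.
%Δp = (15.5 − 17) / 17 × 100 = -8.82%.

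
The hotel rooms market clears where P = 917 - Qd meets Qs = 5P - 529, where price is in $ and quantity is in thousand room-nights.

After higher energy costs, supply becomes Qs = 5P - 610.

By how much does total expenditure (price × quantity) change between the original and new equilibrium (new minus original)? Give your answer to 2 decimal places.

+5690.25

Before the shock: 917 - P = 5P - 529 ⇒ 1446 = 6P ⇒ P = 241, Q = 676.
The new curves are Qd = 917 - P (demand) and Qs = 5P - 610 (supply).
New equilibrium: 917 - P = 5P - 610 ⇒ 1527 = 6P ⇒ P = 254.5, Q = 662.5.
Expenditure moves from 241×676 = 162916 to 254.5×662.5 = 168606.25; change = +5690.25.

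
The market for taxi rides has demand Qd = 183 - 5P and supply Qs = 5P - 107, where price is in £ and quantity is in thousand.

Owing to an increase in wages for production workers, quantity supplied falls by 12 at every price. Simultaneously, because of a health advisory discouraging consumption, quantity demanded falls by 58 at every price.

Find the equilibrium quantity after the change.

Before the shock: 183 - 5P = 5P - 107 ⇒ 290 = 10P ⇒ P = 29, Q = 38.
After the shift, demand is Qd = 125 - 5P and supply is Qs = 5P - 119.
Clearing the new market: 125 - 5P = 5P - 119, so P = 24.4 and Q = 3.

3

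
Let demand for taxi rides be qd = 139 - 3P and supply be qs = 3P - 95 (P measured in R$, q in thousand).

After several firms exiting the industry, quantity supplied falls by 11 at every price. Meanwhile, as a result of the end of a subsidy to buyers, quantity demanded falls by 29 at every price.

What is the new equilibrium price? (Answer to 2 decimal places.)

36.00

Original equilibrium: 139 - 3P = 3P - 95 gives 234 = 6P, so P = 39 and q = 22.
The shock moves the curves to qd = 110 - 3P and qs = 3P - 106.
Equate the new curves: 110 - 3P = 3P - 106, giving 216 = 6P, P = 36, q = 2.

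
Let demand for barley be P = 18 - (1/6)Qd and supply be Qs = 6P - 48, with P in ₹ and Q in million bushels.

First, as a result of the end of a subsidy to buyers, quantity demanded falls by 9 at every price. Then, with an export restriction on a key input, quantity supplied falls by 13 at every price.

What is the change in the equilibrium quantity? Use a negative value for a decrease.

-11

Original equilibrium: 108 - 6P = 6P - 48 gives 156 = 12P, so P = 13 and Q = 30.
With the change applied: demand Qd = 99 - 6P, supply Qs = 6P - 61.
New equilibrium: 99 - 6P = 6P - 61 ⇒ 160 = 12P ⇒ P = 40/3 ≈ 13.3333, Q = 19.
ΔQ = 19 − 30 = -11.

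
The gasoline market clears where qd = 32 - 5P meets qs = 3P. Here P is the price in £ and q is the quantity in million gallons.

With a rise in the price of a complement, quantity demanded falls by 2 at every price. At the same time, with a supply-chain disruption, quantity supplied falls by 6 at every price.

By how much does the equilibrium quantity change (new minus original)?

-4.5

Solve the original market: 32 - 5P = 3P, hence P = 4 and q = 12.
The new curves are qd = 30 - 5P (demand) and qs = 3P - 6 (supply).
Clearing the new market: 30 - 5P = 3P - 6, so P = 4.5 and q = 7.5.
Δq = 7.5 − 12 = -4.5.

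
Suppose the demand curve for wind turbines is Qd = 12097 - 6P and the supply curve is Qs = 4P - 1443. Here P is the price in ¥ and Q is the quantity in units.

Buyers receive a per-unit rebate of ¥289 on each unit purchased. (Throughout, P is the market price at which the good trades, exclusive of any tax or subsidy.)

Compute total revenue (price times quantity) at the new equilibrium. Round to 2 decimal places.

7127764.84

Initially, 12097 - 6P = 4P - 1443, so 13540 = 10P and P = 1354, Q = 3973.
Since buyers' out-of-pocket price is the market price minus the rebate, the effective demand curve becomes Qd = 13831 - 6P.
New equilibrium: 13831 - 6P = 4P - 1443 ⇒ 15274 = 10P ⇒ P = 1527.4, Q = 4666.6.
New expenditure = 1527.4 × 4666.6 = 7127764.84.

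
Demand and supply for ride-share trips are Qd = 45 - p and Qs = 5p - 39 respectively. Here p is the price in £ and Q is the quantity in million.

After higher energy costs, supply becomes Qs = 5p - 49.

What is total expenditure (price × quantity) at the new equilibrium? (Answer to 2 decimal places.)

Original equilibrium: 45 - p = 5p - 39 gives 84 = 6p, so p = 14 and Q = 31.
With the change applied: demand Qd = 45 - p, supply Qs = 5p - 49.
Clearing the new market: 45 - p = 5p - 49, so p = 47/3 ≈ 15.6667 and Q = 88/3 ≈ 29.3333.
New expenditure = 15.6667 × 29.3333 = 459.56.

459.56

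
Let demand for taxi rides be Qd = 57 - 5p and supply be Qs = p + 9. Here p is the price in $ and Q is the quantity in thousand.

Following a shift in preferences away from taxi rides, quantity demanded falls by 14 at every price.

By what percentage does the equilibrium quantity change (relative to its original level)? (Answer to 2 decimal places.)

-13.73

Before the shock: 57 - 5p = p + 9 ⇒ 48 = 6p ⇒ p = 8, Q = 17.
The new curves are Qd = 43 - 5p (demand) and Qs = p + 9 (supply).
Equate the new curves: 43 - 5p = p + 9, giving 34 = 6p, p = 17/3 ≈ 5.6667, Q = 44/3 ≈ 14.6667.
%ΔQ = (14.6667 − 17) / 17 × 100 = -13.73%.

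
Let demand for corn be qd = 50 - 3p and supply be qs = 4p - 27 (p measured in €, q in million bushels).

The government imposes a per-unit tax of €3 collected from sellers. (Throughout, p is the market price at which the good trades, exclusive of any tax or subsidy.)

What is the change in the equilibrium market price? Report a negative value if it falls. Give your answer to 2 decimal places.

+1.71

Solve the original market: 50 - 3p = 4p - 27, hence p = 11 and q = 17.
Since sellers keep the price net of the tax, the effective supply curve becomes qs = 4p - 39.
New equilibrium: 50 - 3p = 4p - 39 ⇒ 89 = 7p ⇒ p = 89/7 ≈ 12.7143, q = 83/7 ≈ 11.8571.
Δp = 12.7143 − 11 = +1.71.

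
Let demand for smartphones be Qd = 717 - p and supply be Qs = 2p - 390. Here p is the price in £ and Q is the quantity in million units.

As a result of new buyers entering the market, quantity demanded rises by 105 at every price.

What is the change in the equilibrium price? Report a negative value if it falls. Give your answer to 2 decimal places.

+35.00

Original equilibrium: 717 - p = 2p - 390 gives 1107 = 3p, so p = 369 and Q = 348.
The shock moves the curves to Qd = 822 - p and Qs = 2p - 390.
New equilibrium: 822 - p = 2p - 390 ⇒ 1212 = 3p ⇒ p = 404, Q = 418.
Δp = 404 − 369 = +35.00.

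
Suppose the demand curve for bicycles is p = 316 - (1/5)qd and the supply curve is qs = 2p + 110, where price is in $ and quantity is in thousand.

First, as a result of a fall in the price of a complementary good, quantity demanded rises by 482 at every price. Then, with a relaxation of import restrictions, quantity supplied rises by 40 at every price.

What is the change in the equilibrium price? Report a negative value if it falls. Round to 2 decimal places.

+63.14

Original equilibrium: 1580 - 5p = 2p + 110 gives 1470 = 7p, so p = 210 and q = 530.
The new curves are qd = 2062 - 5p (demand) and qs = 2p + 150 (supply).
New equilibrium: 2062 - 5p = 2p + 150 ⇒ 1912 = 7p ⇒ p = 1912/7 ≈ 273.1429, q = 4874/7 ≈ 696.2857.
Δp = 273.1429 − 210 = +63.14.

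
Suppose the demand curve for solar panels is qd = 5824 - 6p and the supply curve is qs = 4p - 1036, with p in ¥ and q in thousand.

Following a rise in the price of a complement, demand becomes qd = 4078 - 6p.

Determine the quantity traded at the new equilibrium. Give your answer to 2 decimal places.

Initially, 5824 - 6p = 4p - 1036, so 6860 = 10p and p = 686, q = 1708.
With the change applied: demand qd = 4078 - 6p, supply qs = 4p - 1036.
Equate the new curves: 4078 - 6p = 4p - 1036, giving 5114 = 10p, p = 511.4, q = 1009.6.

1009.60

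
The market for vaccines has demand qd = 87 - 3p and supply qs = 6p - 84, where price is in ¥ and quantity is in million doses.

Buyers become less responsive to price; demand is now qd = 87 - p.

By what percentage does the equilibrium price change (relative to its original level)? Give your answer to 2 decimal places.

+28.57

Initially, 87 - 3p = 6p - 84, so 171 = 9p and p = 19, q = 30.
After the shift, demand is qd = 87 - p and supply is qs = 6p - 84.
New equilibrium: 87 - p = 6p - 84 ⇒ 171 = 7p ⇒ p = 171/7 ≈ 24.4286, q = 438/7 ≈ 62.5714.
%Δp = (24.4286 − 19) / 19 × 100 = +28.57%.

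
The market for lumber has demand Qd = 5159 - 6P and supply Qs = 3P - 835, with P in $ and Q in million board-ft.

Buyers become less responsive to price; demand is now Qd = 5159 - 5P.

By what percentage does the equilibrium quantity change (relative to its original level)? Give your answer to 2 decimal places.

+21.47

Solve the original market: 5159 - 6P = 3P - 835, hence P = 666 and Q = 1163.
After the shift, demand is Qd = 5159 - 5P and supply is Qs = 3P - 835.
Equate the new curves: 5159 - 5P = 3P - 835, giving 5994 = 8P, P = 749.25, Q = 1412.75.
%ΔQ = (1412.75 − 1163) / 1163 × 100 = +21.47%.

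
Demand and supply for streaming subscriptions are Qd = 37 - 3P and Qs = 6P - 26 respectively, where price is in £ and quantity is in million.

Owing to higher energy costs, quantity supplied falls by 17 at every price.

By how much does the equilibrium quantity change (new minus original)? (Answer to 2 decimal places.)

Initially, 37 - 3P = 6P - 26, so 63 = 9P and P = 7, Q = 16.
The new curves are Qd = 37 - 3P (demand) and Qs = 6P - 43 (supply).
Setting them equal: 37 - 3P = 6P - 43 → 80 = 9P, so P = 80/9 ≈ 8.8889 and Q = 31/3 ≈ 10.3333.
ΔQ = 10.3333 − 16 = -5.67.

-5.67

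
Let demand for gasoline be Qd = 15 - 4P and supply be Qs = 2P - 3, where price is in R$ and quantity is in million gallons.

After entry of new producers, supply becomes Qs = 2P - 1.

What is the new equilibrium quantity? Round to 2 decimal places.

4.33

Solve the original market: 15 - 4P = 2P - 3, hence P = 3 and Q = 3.
The new curves are Qd = 15 - 4P (demand) and Qs = 2P - 1 (supply).
Clearing the new market: 15 - 4P = 2P - 1, so P = 8/3 ≈ 2.6667 and Q = 13/3 ≈ 4.3333.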